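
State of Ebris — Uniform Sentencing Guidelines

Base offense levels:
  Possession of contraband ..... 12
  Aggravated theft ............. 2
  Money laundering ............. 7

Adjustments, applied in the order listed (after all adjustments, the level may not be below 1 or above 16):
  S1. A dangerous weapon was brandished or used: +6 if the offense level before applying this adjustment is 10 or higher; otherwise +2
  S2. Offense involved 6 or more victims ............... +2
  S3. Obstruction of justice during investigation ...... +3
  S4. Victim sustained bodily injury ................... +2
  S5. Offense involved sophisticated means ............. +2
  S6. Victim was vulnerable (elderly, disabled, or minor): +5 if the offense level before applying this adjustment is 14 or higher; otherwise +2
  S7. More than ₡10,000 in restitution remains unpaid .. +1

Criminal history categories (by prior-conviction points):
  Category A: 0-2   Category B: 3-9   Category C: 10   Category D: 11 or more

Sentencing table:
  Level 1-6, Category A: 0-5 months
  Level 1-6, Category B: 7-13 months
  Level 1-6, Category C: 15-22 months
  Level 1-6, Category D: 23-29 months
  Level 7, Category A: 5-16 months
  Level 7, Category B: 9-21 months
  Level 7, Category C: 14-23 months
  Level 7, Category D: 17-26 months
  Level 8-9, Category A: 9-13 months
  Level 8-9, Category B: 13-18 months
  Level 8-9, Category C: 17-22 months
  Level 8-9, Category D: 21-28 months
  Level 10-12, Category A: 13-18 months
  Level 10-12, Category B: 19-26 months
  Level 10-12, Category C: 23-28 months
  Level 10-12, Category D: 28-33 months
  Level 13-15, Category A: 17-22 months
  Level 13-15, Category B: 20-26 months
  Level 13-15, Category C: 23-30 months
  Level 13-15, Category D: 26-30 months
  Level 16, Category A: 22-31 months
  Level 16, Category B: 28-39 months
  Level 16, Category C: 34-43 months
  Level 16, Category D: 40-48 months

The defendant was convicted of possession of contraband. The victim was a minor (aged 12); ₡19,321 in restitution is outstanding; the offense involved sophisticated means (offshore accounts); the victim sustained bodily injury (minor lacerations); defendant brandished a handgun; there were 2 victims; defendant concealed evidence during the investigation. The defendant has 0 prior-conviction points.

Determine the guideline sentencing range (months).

Base offense level for possession of contraband: 12.
S1 applies (level before this adjustment is 12 ≥ 10, so +6): 12 + 6 = 18.
S3 applies: 18 + 3 = 21.
S4 applies: 21 + 2 = 23.
S5 applies: 23 + 2 = 25.
S6 applies (level before this adjustment is 25 ≥ 14, so +5): 25 + 5 = 30.
S7 applies: 30 + 1 = 31.
Level 31 exceeds the maximum of 16; capped at 16.
Final offense level: 16.
Criminal history: 0 prior points → Category A (0-2).
Level 16 falls in the 16 band.
Grid: Level 16 × Category A = 22-31 months.

22-31 months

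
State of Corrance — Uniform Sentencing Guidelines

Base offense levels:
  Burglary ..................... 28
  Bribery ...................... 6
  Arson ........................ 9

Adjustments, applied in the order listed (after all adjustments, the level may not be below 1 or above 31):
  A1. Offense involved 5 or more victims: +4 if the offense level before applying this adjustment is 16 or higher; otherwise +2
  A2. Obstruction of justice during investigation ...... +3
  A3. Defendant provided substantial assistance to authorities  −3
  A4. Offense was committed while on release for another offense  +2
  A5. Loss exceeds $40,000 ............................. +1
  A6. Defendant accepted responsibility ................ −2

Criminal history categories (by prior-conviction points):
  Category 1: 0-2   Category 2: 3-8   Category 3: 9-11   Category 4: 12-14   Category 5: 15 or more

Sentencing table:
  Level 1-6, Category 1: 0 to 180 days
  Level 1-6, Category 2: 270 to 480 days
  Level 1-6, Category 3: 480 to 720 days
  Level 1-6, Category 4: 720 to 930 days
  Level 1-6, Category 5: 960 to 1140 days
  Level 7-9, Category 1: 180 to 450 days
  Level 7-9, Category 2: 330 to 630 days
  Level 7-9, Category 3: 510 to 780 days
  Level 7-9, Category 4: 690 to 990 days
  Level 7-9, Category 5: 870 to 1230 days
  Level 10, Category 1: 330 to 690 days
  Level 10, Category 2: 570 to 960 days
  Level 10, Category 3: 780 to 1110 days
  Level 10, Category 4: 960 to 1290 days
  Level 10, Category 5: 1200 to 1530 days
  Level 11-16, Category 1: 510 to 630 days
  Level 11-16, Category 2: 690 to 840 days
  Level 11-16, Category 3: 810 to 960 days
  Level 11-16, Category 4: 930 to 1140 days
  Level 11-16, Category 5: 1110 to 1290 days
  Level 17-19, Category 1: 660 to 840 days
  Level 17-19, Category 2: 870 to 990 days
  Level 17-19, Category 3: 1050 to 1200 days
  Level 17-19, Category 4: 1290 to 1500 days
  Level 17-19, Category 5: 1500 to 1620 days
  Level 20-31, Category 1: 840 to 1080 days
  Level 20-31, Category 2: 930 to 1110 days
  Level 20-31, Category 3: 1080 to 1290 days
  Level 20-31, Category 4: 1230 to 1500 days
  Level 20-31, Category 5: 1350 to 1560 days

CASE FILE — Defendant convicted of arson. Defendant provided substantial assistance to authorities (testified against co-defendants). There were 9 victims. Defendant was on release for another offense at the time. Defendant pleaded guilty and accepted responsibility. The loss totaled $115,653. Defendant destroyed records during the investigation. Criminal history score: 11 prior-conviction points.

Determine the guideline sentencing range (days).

810-960 days

Base offense level for arson: 9.
A1 applies (level before this adjustment is 9 < 16, so +2): 9 + 2 = 11.
A2 applies: 11 + 3 = 14.
A3 applies: 14 − 3 = 11.
A4 applies: 11 + 2 = 13.
A5 applies: 13 + 1 = 14.
A6 applies: 14 − 2 = 12.
Final offense level: 12.
Criminal history: 11 prior points → Category 3 (9-11).
Level 12 falls in the 11-16 band.
Grid: Level 11-16 × Category 3 = 810-960 days.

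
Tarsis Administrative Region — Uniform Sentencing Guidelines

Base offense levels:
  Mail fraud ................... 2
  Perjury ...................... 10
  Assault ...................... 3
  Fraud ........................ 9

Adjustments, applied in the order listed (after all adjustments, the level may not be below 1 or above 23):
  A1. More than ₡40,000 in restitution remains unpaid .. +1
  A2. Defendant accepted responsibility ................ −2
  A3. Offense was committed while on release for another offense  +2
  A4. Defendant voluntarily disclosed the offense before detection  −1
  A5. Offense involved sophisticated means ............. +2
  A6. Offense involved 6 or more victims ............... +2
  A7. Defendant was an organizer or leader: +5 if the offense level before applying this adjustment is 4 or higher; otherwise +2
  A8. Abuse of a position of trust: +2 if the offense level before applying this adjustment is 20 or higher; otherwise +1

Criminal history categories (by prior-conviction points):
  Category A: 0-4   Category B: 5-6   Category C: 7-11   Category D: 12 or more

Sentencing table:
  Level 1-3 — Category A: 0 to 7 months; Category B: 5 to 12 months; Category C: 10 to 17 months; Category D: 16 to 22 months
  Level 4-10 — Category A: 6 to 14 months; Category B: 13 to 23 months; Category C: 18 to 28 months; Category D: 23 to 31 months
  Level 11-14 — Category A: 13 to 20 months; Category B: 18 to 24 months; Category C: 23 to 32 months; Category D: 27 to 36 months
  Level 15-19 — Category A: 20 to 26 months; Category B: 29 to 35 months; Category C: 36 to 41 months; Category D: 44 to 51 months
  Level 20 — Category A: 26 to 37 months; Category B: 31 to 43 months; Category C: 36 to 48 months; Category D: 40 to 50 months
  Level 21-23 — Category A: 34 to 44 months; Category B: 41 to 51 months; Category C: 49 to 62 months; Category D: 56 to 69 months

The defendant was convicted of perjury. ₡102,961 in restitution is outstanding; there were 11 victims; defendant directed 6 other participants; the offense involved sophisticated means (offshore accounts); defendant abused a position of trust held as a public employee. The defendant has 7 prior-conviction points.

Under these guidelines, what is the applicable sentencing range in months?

Base offense level for perjury: 10.
A1 applies: 10 + 1 = 11.
A3 does not apply.
A5 applies: 11 + 2 = 13.
A6 applies: 13 + 2 = 15.
A7 applies (level before this adjustment is 15 ≥ 4, so +5): 15 + 5 = 20.
A8 applies (level before this adjustment is 20 ≥ 20, so +2): 20 + 2 = 22.
Final offense level: 22.
Criminal history: 7 prior points → Category C (7-11).
Level 22 falls in the 21-23 band.
Grid: Level 21-23 × Category C = 49-62 months.

49-62 months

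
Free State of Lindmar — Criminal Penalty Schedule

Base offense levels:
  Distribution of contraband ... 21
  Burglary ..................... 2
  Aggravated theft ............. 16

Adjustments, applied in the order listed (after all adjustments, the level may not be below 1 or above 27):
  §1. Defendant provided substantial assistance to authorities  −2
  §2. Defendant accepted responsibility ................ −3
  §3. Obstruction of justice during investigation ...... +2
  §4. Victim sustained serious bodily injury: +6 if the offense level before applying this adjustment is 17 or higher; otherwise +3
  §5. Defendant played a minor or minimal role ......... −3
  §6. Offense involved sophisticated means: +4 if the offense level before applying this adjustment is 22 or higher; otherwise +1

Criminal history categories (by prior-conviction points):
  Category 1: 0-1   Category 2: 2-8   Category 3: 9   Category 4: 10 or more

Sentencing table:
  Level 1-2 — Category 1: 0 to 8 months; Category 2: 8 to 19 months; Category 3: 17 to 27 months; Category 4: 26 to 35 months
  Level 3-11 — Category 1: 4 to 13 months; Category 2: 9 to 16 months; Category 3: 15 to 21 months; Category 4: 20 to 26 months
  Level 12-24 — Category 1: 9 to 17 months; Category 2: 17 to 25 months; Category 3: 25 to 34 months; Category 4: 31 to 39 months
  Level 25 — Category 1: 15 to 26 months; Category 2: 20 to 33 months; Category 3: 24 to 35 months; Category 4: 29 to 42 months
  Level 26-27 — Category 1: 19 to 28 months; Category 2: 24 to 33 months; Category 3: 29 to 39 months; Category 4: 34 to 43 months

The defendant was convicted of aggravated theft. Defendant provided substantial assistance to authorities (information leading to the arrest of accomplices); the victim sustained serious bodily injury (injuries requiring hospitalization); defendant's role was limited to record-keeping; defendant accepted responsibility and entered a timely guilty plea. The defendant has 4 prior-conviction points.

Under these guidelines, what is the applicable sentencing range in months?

9-16 months

Base offense level for aggravated theft: 16.
§1 applies: 16 − 2 = 14.
§2 applies: 14 − 3 = 11.
§3 does not apply.
§4 applies (level before this adjustment is 11 < 17, so +3): 11 + 3 = 14.
§5 applies: 14 − 3 = 11.
§6 does not apply.
Final offense level: 11.
Criminal history: 4 prior points → Category 2 (2-8).
Level 11 falls in the 3-11 band.
Grid: Level 3-11 × Category 2 = 9-16 months.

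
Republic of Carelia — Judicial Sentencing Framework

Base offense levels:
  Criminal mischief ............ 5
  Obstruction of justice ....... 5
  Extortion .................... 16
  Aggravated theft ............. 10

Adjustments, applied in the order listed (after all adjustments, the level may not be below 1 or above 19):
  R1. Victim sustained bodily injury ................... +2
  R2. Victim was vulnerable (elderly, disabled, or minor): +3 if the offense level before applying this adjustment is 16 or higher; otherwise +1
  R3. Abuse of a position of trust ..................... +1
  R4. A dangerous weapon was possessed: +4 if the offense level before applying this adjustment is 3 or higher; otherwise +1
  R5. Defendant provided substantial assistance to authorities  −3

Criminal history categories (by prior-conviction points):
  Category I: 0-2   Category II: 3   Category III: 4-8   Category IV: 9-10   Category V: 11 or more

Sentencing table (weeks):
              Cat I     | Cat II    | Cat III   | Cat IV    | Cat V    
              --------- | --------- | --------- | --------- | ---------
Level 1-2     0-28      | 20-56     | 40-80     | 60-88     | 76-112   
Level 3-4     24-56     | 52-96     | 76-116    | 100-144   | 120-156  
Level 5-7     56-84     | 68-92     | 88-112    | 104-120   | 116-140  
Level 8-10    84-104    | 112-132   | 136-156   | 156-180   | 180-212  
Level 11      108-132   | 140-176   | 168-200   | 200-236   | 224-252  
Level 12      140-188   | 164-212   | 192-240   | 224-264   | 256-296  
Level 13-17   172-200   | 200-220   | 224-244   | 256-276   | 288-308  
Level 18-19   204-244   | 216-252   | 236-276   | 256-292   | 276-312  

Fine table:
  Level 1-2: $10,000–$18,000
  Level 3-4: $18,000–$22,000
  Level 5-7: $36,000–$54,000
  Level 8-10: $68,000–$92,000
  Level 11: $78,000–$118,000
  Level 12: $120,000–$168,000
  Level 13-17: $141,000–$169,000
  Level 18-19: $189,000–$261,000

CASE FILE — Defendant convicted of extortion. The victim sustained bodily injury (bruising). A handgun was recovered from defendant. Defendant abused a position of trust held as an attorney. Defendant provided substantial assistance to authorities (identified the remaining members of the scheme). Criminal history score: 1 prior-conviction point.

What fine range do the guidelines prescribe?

Base offense level for extortion: 16.
R1 applies: 16 + 2 = 18.
R2 does not apply.
R3 applies: 18 + 1 = 19.
R4 applies (level before this adjustment is 19 ≥ 3, so +4): 19 + 4 = 23.
R5 applies: 23 − 3 = 20.
Level 20 exceeds the maximum of 19; capped at 19.
Final offense level: 19.
Level 19 falls in the 18-19 band.
Fine table: Level 18-19 → $189,000–$261,000.

$189,000–$261,000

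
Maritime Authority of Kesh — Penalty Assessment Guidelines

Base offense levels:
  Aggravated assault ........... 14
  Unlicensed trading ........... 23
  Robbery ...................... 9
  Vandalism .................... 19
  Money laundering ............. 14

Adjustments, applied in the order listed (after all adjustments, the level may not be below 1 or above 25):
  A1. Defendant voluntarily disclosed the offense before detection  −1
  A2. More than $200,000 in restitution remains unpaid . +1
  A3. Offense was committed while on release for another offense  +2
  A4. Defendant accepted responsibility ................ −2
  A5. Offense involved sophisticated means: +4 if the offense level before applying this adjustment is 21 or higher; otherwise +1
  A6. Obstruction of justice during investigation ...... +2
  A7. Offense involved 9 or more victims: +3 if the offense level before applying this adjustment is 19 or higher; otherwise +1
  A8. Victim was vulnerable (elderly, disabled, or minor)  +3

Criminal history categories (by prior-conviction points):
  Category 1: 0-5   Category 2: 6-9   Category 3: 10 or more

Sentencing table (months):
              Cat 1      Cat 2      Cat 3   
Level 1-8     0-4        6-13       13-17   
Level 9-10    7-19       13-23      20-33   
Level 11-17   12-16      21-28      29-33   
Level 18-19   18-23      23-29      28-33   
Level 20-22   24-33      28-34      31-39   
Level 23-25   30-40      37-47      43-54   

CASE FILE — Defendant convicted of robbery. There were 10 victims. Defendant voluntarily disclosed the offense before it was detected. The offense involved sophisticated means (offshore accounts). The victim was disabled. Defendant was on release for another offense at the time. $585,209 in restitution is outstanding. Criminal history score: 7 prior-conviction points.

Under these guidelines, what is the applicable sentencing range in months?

21-28 months

Base offense level for robbery: 9.
A1 applies: 9 − 1 = 8.
A2 applies: 8 + 1 = 9.
A3 applies: 9 + 2 = 11.
A4 does not apply.
A5 applies (level before this adjustment is 11 < 21, so +1): 11 + 1 = 12.
A7 applies (level before this adjustment is 12 < 19, so +1): 12 + 1 = 13.
A8 applies: 13 + 3 = 16.
Final offense level: 16.
Criminal history: 7 prior points → Category 2 (6-9).
Level 16 falls in the 11-17 band.
Grid: Level 11-17 × Category 2 = 21-28 months.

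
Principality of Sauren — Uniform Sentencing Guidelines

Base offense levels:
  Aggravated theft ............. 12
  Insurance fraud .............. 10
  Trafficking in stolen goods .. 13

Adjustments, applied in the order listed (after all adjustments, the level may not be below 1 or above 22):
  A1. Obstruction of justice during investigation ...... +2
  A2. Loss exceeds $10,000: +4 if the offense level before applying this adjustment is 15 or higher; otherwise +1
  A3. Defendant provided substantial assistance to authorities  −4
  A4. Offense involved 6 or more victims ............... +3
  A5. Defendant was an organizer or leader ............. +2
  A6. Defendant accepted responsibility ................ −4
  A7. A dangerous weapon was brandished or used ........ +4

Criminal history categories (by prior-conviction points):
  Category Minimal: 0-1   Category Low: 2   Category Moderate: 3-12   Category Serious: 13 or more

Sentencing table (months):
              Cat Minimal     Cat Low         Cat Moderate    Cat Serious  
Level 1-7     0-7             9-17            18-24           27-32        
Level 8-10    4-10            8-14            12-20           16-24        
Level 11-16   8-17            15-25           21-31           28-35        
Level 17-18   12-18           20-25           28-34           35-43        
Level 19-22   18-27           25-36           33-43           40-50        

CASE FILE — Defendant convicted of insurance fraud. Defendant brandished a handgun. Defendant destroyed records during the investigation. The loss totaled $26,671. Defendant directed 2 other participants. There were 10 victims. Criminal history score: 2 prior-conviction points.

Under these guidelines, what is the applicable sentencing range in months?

Base offense level for insurance fraud: 10.
A1 applies: 10 + 2 = 12.
A2 applies (level before this adjustment is 12 < 15, so +1): 12 + 1 = 13.
A3 does not apply.
A4 applies: 13 + 3 = 16.
A5 applies: 16 + 2 = 18.
A7 applies: 18 + 4 = 22.
Final offense level: 22.
Criminal history: 2 prior points → Category Low (2).
Level 22 falls in the 19-22 band.
Grid: Level 19-22 × Category Low = 25-36 months.

25-36 months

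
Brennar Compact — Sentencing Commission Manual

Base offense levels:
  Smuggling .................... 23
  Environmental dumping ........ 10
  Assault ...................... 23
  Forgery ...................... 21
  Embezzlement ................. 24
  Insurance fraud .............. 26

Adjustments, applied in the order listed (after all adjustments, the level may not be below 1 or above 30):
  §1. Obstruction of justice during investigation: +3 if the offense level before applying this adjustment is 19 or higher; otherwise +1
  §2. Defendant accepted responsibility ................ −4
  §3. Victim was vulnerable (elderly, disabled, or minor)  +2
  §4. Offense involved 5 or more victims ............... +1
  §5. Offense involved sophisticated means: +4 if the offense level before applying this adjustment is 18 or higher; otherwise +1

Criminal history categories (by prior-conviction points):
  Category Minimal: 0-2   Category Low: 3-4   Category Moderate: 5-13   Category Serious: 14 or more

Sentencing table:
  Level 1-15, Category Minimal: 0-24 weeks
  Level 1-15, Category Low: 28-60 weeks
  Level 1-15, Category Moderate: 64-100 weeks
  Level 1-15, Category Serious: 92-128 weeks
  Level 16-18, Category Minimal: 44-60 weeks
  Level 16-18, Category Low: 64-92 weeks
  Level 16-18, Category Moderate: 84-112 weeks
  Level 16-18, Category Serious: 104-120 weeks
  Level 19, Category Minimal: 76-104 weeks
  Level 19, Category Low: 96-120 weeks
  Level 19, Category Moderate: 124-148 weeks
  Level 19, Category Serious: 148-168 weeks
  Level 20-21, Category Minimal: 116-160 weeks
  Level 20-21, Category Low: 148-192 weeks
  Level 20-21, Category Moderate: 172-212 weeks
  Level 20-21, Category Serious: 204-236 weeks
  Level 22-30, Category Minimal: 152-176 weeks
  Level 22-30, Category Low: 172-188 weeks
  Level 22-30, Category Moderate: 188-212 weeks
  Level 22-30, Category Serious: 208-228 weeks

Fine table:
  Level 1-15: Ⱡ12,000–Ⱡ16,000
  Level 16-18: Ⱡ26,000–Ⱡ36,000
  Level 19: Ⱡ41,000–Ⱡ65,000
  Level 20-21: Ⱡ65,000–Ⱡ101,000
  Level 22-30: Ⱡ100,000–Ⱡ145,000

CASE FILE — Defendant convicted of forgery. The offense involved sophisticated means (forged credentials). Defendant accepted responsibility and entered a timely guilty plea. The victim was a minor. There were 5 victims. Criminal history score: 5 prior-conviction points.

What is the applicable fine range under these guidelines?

Base offense level for forgery: 21.
§2 applies: 21 − 4 = 17.
§3 applies: 17 + 2 = 19.
§4 applies: 19 + 1 = 20.
§5 applies (level before this adjustment is 20 ≥ 18, so +4): 20 + 4 = 24.
Final offense level: 24.
Level 24 falls in the 22-30 band.
Fine table: Level 22-30 → Ⱡ100,000–Ⱡ145,000.

Ⱡ100,000–Ⱡ145,000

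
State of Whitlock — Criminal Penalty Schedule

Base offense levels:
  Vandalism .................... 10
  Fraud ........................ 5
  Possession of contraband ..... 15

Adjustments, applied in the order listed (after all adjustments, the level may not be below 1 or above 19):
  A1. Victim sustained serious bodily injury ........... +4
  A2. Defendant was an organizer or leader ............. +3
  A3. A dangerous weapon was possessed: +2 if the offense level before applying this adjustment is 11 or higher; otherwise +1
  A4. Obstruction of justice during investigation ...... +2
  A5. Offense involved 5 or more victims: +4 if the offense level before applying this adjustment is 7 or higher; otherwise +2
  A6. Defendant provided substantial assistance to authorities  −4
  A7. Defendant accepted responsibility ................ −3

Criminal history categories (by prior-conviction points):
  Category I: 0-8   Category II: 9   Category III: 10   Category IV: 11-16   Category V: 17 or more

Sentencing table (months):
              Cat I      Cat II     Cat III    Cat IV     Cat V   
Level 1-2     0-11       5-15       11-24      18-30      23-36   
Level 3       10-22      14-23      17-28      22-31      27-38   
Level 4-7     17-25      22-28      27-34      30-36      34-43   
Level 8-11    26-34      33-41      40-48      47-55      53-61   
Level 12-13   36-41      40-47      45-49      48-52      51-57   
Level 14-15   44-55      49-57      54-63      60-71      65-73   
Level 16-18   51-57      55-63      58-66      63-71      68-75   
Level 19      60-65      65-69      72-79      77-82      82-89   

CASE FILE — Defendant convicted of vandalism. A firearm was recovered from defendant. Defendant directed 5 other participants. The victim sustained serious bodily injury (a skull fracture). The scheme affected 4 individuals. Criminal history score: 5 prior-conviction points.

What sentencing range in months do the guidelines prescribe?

60-65 months

Base offense level for vandalism: 10.
A1 applies: 10 + 4 = 14.
A2 applies: 14 + 3 = 17.
A3 applies (level before this adjustment is 17 ≥ 11, so +2): 17 + 2 = 19.
A5 does not apply.
A6 does not apply.
A7 does not apply.
Final offense level: 19.
Criminal history: 5 prior points → Category I (0-8).
Level 19 falls in the 19 band.
Grid: Level 19 × Category I = 60-65 months.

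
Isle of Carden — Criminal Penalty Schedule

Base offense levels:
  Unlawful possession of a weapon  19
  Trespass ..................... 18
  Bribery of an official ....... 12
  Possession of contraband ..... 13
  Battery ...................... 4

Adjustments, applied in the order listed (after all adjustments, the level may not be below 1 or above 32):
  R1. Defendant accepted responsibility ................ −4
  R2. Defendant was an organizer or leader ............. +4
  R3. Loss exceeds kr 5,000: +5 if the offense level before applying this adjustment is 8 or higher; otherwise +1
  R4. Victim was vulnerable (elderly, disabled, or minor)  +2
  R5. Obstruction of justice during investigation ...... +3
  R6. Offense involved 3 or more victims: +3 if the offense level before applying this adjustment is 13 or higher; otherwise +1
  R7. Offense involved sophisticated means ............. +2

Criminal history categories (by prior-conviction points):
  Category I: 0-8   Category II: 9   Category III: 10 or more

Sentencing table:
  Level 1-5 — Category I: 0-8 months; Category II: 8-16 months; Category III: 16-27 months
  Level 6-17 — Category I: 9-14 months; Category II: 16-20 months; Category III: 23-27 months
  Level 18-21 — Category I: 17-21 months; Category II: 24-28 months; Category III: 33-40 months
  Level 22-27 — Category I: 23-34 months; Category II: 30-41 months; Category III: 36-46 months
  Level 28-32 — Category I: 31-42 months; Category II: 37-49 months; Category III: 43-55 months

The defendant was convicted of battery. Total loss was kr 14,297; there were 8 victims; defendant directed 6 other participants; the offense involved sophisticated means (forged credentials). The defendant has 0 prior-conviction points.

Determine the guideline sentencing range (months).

Base offense level for battery: 4.
R1 does not apply.
R2 applies: 4 + 4 = 8.
R3 applies (level before this adjustment is 8 ≥ 8, so +5): 8 + 5 = 13.
R5 does not apply.
R6 applies (level before this adjustment is 13 ≥ 13, so +3): 13 + 3 = 16.
R7 applies: 16 + 2 = 18.
Final offense level: 18.
Criminal history: 0 prior points → Category I (0-8).
Level 18 falls in the 18-21 band.
Grid: Level 18-21 × Category I = 17-21 months.

17-21 months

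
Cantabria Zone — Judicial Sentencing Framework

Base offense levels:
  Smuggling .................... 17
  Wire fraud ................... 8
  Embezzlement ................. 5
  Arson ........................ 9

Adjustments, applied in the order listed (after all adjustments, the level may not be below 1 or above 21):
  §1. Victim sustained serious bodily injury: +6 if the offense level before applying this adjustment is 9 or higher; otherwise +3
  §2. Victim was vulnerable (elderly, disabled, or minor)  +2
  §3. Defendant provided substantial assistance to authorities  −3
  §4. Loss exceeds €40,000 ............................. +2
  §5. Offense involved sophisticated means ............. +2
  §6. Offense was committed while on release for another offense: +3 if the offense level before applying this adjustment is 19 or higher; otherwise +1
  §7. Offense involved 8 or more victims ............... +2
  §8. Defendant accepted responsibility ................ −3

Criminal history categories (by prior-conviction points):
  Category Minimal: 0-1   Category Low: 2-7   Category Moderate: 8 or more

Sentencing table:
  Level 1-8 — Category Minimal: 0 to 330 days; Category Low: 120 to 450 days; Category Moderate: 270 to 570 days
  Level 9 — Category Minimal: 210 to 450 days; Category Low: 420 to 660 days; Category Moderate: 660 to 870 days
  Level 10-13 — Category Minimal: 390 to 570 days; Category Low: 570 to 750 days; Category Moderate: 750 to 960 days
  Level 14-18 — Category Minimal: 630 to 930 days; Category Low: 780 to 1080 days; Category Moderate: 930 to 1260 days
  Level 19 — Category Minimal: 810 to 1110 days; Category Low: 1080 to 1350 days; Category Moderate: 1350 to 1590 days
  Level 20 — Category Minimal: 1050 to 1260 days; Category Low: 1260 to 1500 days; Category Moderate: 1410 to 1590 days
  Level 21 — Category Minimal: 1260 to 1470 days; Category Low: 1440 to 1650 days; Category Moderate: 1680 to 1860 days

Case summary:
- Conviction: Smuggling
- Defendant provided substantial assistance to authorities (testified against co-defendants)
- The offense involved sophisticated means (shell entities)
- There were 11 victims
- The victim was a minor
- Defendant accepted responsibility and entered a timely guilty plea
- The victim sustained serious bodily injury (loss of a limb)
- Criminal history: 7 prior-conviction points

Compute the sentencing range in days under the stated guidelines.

Base offense level for smuggling: 17.
§1 applies (level before this adjustment is 17 ≥ 9, so +6): 17 + 6 = 23.
§2 applies: 23 + 2 = 25.
§3 applies: 25 − 3 = 22.
§5 applies: 22 + 2 = 24.
§7 applies: 24 + 2 = 26.
§8 applies: 26 − 3 = 23.
Level 23 exceeds the maximum of 21; capped at 21.
Final offense level: 21.
Criminal history: 7 prior points → Category Low (2-7).
Level 21 falls in the 21 band.
Grid: Level 21 × Category Low = 1440-1650 days.

1440-1650 days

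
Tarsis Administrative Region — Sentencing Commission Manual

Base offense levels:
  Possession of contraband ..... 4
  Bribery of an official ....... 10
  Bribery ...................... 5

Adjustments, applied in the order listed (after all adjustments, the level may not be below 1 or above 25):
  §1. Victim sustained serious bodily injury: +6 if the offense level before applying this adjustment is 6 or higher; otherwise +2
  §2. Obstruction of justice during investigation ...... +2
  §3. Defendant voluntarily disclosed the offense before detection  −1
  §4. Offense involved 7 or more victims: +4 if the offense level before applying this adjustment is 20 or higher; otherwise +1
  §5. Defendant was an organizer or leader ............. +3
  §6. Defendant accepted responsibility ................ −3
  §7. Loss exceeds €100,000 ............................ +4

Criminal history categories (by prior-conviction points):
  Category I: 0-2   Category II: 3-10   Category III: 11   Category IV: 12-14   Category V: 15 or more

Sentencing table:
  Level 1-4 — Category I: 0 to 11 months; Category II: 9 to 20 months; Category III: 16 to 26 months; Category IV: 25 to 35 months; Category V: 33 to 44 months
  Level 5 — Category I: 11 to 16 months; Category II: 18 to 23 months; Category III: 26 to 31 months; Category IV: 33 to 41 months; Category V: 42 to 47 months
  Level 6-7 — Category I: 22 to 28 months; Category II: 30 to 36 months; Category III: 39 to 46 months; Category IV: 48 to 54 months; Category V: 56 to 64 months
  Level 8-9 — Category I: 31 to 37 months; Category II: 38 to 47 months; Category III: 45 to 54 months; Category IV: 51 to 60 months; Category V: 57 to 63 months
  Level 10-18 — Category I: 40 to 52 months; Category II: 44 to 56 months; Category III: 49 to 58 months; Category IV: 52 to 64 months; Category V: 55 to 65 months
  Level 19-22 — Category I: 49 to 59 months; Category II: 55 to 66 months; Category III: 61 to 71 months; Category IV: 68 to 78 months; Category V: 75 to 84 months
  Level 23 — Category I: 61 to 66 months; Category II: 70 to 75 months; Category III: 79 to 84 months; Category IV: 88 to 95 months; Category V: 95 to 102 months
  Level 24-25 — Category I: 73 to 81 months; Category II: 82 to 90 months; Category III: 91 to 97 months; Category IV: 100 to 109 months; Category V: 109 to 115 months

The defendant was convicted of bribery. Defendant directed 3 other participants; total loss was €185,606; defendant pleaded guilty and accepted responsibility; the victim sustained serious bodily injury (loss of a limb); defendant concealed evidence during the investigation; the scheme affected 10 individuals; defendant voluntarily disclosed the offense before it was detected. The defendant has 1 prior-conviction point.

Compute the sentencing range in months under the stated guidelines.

Base offense level for bribery: 5.
§1 applies (level before this adjustment is 5 < 6, so +2): 5 + 2 = 7.
§2 applies: 7 + 2 = 9.
§3 applies: 9 − 1 = 8.
§4 applies (level before this adjustment is 8 < 20, so +1): 8 + 1 = 9.
§5 applies: 9 + 3 = 12.
§6 applies: 12 − 3 = 9.
§7 applies: 9 + 4 = 13.
Final offense level: 13.
Criminal history: 1 prior point → Category I (0-2).
Level 13 falls in the 10-18 band.
Grid: Level 10-18 × Category I = 40-52 months.

40-52 months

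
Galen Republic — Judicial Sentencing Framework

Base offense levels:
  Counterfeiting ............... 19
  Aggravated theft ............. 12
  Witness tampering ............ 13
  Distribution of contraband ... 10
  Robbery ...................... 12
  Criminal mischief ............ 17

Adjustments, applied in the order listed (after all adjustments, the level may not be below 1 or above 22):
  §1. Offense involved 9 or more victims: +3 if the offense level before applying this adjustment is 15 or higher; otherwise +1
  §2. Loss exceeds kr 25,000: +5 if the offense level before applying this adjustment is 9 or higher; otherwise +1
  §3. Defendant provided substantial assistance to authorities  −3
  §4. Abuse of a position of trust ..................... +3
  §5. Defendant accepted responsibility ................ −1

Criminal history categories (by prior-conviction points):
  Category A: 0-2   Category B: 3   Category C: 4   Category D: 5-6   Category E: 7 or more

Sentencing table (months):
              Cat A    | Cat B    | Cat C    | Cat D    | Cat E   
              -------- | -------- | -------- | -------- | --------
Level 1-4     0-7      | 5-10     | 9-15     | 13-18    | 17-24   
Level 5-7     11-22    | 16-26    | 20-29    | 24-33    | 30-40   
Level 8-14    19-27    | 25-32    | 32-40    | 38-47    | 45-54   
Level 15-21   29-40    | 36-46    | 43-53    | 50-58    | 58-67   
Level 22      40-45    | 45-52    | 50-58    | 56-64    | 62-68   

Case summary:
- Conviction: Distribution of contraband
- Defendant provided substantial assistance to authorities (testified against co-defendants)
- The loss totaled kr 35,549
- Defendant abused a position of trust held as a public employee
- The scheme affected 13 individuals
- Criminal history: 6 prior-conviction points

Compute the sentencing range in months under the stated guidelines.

50-58 months

Base offense level for distribution of contraband: 10.
§1 applies (level before this adjustment is 10 < 15, so +1): 10 + 1 = 11.
§2 applies (level before this adjustment is 11 ≥ 9, so +5): 11 + 5 = 16.
§3 applies: 16 − 3 = 13.
§4 applies: 13 + 3 = 16.
§5 does not apply.
Final offense level: 16.
Criminal history: 6 prior points → Category D (5-6).
Level 16 falls in the 15-21 band.
Grid: Level 15-21 × Category D = 50-58 months.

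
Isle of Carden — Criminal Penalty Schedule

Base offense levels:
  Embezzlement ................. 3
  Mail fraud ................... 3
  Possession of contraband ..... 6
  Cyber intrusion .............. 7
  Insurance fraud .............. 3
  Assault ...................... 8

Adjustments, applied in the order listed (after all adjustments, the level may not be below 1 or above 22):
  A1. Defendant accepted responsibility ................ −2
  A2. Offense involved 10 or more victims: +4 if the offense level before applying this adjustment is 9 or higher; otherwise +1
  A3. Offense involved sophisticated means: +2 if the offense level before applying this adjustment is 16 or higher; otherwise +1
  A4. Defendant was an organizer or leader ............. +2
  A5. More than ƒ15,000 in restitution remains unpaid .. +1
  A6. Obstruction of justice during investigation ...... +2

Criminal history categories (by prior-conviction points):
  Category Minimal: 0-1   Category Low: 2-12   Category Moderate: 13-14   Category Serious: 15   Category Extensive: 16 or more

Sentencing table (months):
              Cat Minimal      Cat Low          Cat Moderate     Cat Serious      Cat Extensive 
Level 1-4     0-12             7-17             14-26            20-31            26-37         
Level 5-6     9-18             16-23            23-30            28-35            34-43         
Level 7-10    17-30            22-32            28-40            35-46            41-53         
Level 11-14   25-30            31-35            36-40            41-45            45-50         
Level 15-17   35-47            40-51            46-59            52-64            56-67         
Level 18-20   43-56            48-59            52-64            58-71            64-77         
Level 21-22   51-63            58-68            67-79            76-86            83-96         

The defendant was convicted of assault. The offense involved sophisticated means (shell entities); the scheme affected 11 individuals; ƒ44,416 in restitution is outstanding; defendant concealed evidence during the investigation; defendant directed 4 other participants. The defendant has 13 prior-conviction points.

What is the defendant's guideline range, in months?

46-59 months

Base offense level for assault: 8.
A2 applies (level before this adjustment is 8 < 9, so +1): 8 + 1 = 9.
A3 applies (level before this adjustment is 9 < 16, so +1): 9 + 1 = 10.
A4 applies: 10 + 2 = 12.
A5 applies: 12 + 1 = 13.
A6 applies: 13 + 2 = 15.
Final offense level: 15.
Criminal history: 13 prior points → Category Moderate (13-14).
Level 15 falls in the 15-17 band.
Grid: Level 15-17 × Category Moderate = 46-59 months.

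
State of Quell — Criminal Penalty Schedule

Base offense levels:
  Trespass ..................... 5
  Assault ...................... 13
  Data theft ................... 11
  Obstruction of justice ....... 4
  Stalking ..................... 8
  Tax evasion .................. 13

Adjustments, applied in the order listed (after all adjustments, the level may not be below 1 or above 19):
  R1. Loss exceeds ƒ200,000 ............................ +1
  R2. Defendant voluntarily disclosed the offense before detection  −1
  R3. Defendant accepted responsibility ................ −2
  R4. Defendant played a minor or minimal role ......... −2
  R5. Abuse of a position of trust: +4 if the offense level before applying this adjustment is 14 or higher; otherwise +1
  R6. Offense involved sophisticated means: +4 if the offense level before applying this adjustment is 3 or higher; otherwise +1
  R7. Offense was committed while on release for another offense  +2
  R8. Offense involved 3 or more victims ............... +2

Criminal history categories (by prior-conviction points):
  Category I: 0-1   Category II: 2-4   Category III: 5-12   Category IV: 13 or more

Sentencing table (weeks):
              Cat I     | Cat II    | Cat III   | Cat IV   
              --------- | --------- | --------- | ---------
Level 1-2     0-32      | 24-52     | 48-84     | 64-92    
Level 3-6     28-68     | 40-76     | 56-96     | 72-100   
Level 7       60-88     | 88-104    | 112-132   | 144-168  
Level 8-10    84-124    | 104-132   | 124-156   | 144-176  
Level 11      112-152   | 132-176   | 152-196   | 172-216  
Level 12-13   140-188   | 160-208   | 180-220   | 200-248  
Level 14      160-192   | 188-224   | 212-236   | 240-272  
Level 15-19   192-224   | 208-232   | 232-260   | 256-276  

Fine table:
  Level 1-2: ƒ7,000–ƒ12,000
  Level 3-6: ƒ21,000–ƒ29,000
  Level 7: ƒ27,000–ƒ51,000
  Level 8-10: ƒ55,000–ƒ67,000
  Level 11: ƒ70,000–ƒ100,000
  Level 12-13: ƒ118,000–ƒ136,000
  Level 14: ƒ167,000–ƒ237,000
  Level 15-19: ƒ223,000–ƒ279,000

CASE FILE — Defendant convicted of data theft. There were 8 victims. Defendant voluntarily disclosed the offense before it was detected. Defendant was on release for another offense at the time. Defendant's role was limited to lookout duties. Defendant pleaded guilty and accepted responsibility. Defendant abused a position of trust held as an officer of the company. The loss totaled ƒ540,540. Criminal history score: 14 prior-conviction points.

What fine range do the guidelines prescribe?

Base offense level for data theft: 11.
R1 applies: 11 + 1 = 12.
R2 applies: 12 − 1 = 11.
R3 applies: 11 − 2 = 9.
R4 applies: 9 − 2 = 7.
R5 applies (level before this adjustment is 7 < 14, so +1): 7 + 1 = 8.
R6 does not apply.
R7 applies: 8 + 2 = 10.
R8 applies: 10 + 2 = 12.
Final offense level: 12.
Level 12 falls in the 12-13 band.
Fine table: Level 12-13 → ƒ118,000–ƒ136,000.

ƒ118,000–ƒ136,000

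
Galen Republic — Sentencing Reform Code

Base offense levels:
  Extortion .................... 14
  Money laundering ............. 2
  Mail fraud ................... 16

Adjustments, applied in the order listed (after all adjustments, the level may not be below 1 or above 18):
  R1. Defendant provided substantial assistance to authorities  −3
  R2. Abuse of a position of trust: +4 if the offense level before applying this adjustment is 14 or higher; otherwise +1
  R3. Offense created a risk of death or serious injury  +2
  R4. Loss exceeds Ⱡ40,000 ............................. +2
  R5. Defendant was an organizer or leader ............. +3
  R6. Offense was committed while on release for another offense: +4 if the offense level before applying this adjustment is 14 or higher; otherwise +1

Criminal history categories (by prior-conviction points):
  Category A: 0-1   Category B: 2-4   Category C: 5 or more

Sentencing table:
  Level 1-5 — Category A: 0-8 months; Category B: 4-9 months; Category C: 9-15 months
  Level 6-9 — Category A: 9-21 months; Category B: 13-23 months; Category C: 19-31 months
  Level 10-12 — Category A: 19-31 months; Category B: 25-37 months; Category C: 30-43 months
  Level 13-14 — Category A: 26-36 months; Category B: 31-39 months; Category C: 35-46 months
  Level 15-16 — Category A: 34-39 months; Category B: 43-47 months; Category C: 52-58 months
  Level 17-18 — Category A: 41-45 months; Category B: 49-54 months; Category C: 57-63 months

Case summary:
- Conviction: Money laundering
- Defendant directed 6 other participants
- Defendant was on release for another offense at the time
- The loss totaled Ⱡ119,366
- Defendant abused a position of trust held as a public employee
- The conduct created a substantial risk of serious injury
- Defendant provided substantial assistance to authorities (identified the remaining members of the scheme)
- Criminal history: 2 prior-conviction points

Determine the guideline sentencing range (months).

13-23 months

Base offense level for money laundering: 2.
R1 applies: 2 − 3 = -1.
R2 applies (level before this adjustment is -1 < 14, so +1): -1 + 1 = 0.
R3 applies: 0 + 2 = 2.
R4 applies: 2 + 2 = 4.
R5 applies: 4 + 3 = 7.
R6 applies (level before this adjustment is 7 < 14, so +1): 7 + 1 = 8.
Final offense level: 8.
Criminal history: 2 prior points → Category B (2-4).
Level 8 falls in the 6-9 band.
Grid: Level 6-9 × Category B = 13-23 months.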